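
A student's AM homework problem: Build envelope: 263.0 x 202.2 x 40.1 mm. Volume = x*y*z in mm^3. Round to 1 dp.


V = 263.0 * 202.2 * 40.1 = 2132461.9 mm^3


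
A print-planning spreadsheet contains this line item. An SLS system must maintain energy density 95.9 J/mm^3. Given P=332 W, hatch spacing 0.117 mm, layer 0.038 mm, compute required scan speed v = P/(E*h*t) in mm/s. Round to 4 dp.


v = 332 / (95.9*0.117*0.038) = 778.6639 mm/s


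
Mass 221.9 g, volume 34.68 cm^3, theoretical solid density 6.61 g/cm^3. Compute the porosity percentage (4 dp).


rho_part = 221.9 / 34.68 = 6.39850058 g/cm^3
Porosity = (1 - 6.39850058/6.61)*100 = 3.1997 %


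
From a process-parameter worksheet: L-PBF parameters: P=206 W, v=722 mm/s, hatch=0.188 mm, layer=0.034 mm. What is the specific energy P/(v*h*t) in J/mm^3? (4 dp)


Build rate = 722 * 0.188 * 0.034 = 4.615024 mm^3/s
SE = 206 / 4.615024 = 44.6368 J/mm^3


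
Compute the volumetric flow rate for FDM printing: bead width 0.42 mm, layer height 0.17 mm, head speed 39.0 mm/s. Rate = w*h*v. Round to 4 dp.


Rate = 0.42 * 0.17 * 39.0 = 2.7846 mm^3/s


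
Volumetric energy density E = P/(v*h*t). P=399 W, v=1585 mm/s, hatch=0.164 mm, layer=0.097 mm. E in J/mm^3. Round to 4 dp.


E = 399 / (1585*0.164*0.097) = 15.8244 J/mm^3


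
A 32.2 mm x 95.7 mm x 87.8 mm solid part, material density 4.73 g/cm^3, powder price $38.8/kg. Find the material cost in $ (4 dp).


V = 32.2 * 95.7 * 87.8 = 270559.212 mm^3 = 270.559212 cm^3
Mass = 270.559212 * 4.73 / 1000 = 1.27974507 kg
Cost = 1.27974507 * 38.8 = 49.6541 $


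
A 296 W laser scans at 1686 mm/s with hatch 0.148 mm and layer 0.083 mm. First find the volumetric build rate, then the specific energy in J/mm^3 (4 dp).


Build rate = 1686 * 0.148 * 0.083 = 20.710824 mm^3/s
SE = 296 / 20.710824 = 14.292 J/mm^3


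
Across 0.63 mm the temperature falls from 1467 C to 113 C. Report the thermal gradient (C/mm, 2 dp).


G = (1467-113)/0.63 = 2149.21 C/mm


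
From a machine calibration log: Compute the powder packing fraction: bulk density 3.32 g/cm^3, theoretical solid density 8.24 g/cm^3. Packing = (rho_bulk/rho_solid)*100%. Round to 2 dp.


Packing = (3.32/8.24)*100 = 40.29 %


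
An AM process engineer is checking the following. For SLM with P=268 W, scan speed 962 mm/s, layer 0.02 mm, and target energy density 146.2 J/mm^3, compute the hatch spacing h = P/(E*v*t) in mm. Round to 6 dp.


h = 268 / (146.2*962*0.02) = 0.095276 mm


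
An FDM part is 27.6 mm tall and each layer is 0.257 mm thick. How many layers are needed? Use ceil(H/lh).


Layers = ceil(27.6/0.257) = 108


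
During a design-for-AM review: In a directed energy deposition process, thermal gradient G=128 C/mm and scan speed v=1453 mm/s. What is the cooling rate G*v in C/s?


CR = 128 * 1453 = 185984 C/s


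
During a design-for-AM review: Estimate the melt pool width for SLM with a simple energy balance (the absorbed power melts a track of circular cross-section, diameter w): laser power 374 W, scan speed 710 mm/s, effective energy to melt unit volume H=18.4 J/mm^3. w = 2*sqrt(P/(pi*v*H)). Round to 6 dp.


w = 2*sqrt(374/(pi*710*18.4)) = 0.190921 mm


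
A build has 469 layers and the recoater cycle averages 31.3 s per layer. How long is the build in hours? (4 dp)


t = 469 * 31.3 / 3600 = 4.0777 hrs


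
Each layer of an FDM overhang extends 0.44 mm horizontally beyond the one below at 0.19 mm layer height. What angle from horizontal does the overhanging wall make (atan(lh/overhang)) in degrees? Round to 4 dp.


angle = atan(0.19/0.44) = 23.3556 degrees


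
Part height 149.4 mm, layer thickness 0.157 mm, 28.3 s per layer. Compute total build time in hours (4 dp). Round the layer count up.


Layers = ceil(149.4/0.157) = 952
t = 952 * 28.3 / 3600 = 7.4838 hrs


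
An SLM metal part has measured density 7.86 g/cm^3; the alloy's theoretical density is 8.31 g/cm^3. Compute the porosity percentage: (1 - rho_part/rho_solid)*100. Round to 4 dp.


Porosity = (1-7.86/8.31)*100 = 5.4152 %


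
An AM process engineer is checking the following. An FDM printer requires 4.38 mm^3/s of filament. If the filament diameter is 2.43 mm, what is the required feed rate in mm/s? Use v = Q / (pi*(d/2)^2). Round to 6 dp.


A = pi*(2.43/2)^2 = 4.637698
v = 4.38 / 4.637698 = 0.944434 mm/s


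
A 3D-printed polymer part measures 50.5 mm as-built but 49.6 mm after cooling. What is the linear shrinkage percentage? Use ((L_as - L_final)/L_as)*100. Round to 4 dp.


Shrinkage = ((50.5-49.6)/50.5)*100 = 1.7822 %


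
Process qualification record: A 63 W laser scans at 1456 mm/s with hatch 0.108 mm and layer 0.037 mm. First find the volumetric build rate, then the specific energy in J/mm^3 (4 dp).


Build rate = 1456 * 0.108 * 0.037 = 5.818176 mm^3/s
SE = 63 / 5.818176 = 10.8281 J/mm^3


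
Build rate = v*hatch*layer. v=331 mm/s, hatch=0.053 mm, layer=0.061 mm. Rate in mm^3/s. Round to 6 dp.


Rate = 331 * 0.053 * 0.061 = 1.070123 mm^3/s


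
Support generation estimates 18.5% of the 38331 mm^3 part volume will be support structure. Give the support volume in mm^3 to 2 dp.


V_support = 38331 * 0.185 = 7091.24 mm^3


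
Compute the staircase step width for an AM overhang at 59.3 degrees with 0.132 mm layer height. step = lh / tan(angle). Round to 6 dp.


step = 0.132 / tan(59.3) = 0.078376 mm


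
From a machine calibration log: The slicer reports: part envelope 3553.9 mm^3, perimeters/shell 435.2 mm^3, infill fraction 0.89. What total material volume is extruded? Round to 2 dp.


V_infill = (3553.9 - 435.2) * 0.89 = 2775.64
V_total = 435.2 + 2775.64 = 3210.84 mm^3


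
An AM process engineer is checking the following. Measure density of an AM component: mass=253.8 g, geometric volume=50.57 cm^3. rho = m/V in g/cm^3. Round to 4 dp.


rho = 253.8 / 50.57 = 5.0188 g/cm^3


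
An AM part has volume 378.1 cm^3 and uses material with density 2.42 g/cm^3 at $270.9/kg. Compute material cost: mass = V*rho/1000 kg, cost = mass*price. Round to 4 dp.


Mass = 378.1*2.42/1000 = 0.915002 kg
Cost = 0.915002 * 270.9 = 247.874 $


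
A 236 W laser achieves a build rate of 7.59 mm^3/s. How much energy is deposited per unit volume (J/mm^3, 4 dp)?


SE = 236 / 7.59 = 31.0935 J/mm^3


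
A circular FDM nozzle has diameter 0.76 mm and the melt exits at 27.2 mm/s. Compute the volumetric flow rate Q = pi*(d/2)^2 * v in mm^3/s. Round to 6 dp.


A = pi*(0.76/2)^2 = 0.45364598 mm^2
Q = 0.45364598 * 27.2 = 12.339171 mm^3/s


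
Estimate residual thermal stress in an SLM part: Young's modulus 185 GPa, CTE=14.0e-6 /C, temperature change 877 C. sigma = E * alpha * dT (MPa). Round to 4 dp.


sigma = 185*1000 * 14.0e-6 * 877 = 2271.43 MPa


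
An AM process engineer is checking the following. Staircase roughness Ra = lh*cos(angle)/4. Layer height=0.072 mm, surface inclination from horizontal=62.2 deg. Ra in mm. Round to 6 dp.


Ra = 0.072 * cos(62.2) / 4 = 0.008395 mm


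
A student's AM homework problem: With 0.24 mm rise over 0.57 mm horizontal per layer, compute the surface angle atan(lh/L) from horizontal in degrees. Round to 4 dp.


angle = atan(0.24/0.57) = 22.8337 degrees


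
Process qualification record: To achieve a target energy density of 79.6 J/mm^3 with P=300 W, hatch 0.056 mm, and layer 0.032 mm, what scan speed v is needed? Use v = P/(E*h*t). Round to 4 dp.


v = 300 / (79.6*0.056*0.032) = 2103.1497 mm/s


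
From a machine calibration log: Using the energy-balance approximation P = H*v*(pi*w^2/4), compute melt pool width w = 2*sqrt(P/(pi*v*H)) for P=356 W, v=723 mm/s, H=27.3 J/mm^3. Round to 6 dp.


w = 2*sqrt(356/(pi*723*27.3)) = 0.151541 mm


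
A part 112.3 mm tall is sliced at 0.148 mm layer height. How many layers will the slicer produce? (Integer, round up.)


Layers = ceil(112.3/0.148) = 759


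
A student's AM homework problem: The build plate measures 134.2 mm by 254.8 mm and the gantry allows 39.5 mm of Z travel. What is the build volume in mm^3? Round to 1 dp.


V = 134.2 * 254.8 * 39.5 = 1350669.3 mm^3


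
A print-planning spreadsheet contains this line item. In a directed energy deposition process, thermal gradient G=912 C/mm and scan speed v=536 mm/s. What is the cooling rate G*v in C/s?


CR = 912 * 536 = 488832 C/s


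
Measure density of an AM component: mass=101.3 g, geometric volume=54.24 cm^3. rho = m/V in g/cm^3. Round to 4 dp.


rho = 101.3 / 54.24 = 1.8676 g/cm^3


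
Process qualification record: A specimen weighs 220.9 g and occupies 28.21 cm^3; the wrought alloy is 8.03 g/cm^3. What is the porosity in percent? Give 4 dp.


rho_part = 220.9 / 28.21 = 7.83055654 g/cm^3
Porosity = (1 - 7.83055654/8.03)*100 = 2.4837 %


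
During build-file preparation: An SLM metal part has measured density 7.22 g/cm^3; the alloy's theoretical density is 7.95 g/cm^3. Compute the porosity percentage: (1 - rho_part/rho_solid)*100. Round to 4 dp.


Porosity = (1-7.22/7.95)*100 = 9.1824 %


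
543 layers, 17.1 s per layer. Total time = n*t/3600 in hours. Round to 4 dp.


t = 543 * 17.1 / 3600 = 2.5793 hrs


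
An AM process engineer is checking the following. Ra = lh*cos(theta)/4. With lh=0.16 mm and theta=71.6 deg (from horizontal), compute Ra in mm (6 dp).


Ra = 0.16 * cos(71.6) / 4 = 0.012626 mm


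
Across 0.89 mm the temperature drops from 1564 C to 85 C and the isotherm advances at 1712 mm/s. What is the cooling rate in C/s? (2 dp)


G = (1564-85)/0.89 = 1661.79775281 C/mm
CR = 1661.79775281 * 1712 = 2844997.75 C/s


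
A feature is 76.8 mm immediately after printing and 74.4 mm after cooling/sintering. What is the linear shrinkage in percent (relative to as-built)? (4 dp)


Shrinkage = ((76.8-74.4)/76.8)*100 = 3.125 %


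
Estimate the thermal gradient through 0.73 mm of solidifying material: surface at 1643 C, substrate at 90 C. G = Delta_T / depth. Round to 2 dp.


G = (1643-90)/0.73 = 2127.4 C/mm


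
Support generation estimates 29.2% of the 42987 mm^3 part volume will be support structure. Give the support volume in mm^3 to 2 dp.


V_support = 42987 * 0.292 = 12552.2 mm^3


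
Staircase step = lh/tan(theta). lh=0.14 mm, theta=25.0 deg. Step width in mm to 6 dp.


step = 0.14 / tan(25.0) = 0.300231 mm


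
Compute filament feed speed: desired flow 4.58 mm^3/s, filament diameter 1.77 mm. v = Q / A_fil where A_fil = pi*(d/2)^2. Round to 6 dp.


A = pi*(1.77/2)^2 = 2.460574
v = 4.58 / 2.460574 = 1.861354 mm/s


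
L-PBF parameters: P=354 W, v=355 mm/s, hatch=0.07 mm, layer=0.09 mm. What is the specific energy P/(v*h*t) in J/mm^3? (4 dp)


Build rate = 355 * 0.07 * 0.09 = 2.2365 mm^3/s
SE = 354 / 2.2365 = 158.283 J/mm^3


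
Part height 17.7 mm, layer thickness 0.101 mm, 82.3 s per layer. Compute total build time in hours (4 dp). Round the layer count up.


Layers = ceil(17.7/0.101) = 176
t = 176 * 82.3 / 3600 = 4.0236 hrs


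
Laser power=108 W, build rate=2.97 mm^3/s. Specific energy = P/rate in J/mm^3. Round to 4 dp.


SE = 108 / 2.97 = 36.3636 J/mm^3


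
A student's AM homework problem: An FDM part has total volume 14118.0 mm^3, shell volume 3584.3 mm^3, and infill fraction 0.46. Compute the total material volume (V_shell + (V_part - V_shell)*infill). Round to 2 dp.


V_infill = (14118.0 - 3584.3) * 0.46 = 4845.5
V_total = 3584.3 + 4845.5 = 8429.8 mm^3


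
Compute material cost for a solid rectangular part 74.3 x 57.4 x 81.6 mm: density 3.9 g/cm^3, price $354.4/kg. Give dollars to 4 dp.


V = 74.3 * 57.4 * 81.6 = 348009.312 mm^3 = 348.009312 cm^3
Mass = 348.009312 * 3.9 / 1000 = 1.35723632 kg
Cost = 1.35723632 * 354.4 = 481.0046 $


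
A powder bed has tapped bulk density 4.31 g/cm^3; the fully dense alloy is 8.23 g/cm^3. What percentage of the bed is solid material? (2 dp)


Packing = (4.31/8.23)*100 = 52.37 %


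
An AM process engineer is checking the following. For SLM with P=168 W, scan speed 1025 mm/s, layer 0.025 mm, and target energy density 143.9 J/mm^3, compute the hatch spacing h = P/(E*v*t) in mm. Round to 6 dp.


h = 168 / (143.9*1025*0.025) = 0.04556 mm


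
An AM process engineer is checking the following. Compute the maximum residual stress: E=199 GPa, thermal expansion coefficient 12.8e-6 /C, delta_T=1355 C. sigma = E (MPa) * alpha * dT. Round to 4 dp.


sigma = 199*1000 * 12.8e-6 * 1355 = 3451.456 MPa


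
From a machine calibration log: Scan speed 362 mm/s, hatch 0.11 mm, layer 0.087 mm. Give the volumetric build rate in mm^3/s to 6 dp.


Rate = 362 * 0.11 * 0.087 = 3.46434 mm^3/s


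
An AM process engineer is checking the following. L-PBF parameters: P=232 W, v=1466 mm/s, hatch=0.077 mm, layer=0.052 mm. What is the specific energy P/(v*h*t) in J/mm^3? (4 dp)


Build rate = 1466 * 0.077 * 0.052 = 5.869864 mm^3/s
SE = 232 / 5.869864 = 39.5239 J/mm^3


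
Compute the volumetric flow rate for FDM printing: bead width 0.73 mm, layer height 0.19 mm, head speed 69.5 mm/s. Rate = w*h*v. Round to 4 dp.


Rate = 0.73 * 0.19 * 69.5 = 9.6397 mm^3/s


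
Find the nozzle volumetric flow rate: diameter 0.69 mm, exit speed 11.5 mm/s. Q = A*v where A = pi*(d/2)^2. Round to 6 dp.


A = pi*(0.69/2)^2 = 0.37392807 mm^2
Q = 0.37392807 * 11.5 = 4.300173 mm^3/s


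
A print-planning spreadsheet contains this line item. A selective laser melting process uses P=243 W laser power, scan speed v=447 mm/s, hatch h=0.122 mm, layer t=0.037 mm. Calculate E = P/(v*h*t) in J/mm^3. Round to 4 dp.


E = 243 / (447*0.122*0.037) = 120.4307 J/mm^3


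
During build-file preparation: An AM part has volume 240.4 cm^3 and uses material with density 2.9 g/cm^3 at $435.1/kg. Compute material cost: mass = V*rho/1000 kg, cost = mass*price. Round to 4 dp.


Mass = 240.4*2.9/1000 = 0.69716 kg
Cost = 0.69716 * 435.1 = 303.3343 $


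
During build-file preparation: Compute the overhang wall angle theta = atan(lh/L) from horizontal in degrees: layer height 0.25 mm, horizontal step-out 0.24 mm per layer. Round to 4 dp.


angle = atan(0.25/0.24) = 46.1691 degrees


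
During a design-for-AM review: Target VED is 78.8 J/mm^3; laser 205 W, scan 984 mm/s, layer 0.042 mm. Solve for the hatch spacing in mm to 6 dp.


h = 205 / (78.8*984*0.042) = 0.062948 mm


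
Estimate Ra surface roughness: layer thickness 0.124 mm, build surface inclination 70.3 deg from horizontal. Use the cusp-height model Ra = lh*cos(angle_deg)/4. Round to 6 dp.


Ra = 0.124 * cos(70.3) / 4 = 0.01045 mm


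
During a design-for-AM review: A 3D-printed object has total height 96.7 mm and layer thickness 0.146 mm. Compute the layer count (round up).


Layers = ceil(96.7/0.146) = 663


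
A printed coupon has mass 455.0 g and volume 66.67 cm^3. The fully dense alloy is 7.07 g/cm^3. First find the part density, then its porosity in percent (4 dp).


rho_part = 455.0 / 66.67 = 6.82465877 g/cm^3
Porosity = (1 - 6.82465877/7.07)*100 = 3.4702 %


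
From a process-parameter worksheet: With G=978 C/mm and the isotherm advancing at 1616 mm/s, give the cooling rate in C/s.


CR = 978 * 1616 = 1580448 C/s


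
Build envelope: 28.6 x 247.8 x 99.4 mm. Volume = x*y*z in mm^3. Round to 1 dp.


V = 28.6 * 247.8 * 99.4 = 704455.8 mm^3


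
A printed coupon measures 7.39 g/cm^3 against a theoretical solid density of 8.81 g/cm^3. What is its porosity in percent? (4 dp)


Porosity = (1-7.39/8.81)*100 = 16.118 %


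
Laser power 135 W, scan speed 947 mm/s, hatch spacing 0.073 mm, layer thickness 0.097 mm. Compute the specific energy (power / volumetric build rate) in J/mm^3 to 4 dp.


Build rate = 947 * 0.073 * 0.097 = 6.705707 mm^3/s
SE = 135 / 6.705707 = 20.1321 J/mm^3


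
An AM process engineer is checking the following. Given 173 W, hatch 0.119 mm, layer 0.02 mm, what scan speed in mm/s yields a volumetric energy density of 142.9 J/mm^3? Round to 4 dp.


v = 173 / (142.9*0.119*0.02) = 508.6709 mm/s


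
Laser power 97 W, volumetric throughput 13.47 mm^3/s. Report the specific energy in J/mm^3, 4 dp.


SE = 97 / 13.47 = 7.2012 J/mm^3


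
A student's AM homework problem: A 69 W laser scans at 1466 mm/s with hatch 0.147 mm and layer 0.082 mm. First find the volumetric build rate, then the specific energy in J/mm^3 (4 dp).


Build rate = 1466 * 0.147 * 0.082 = 17.671164 mm^3/s
SE = 69 / 17.671164 = 3.9047 J/mm^3


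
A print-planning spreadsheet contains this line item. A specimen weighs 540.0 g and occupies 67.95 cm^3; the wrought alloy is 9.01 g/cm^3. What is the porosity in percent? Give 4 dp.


rho_part = 540.0 / 67.95 = 7.94701987 g/cm^3
Porosity = (1 - 7.94701987/9.01)*100 = 11.7978 %


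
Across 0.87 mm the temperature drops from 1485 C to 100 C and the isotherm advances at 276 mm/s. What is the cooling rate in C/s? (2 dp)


G = (1485-100)/0.87 = 1591.95402299 C/mm
CR = 1591.95402299 * 276 = 439379.31 C/s


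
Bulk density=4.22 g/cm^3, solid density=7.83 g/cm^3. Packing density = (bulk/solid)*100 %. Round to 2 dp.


Packing = (4.22/7.83)*100 = 53.9 %


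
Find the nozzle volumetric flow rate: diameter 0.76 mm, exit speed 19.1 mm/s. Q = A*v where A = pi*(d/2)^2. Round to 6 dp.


A = pi*(0.76/2)^2 = 0.45364598 mm^2
Q = 0.45364598 * 19.1 = 8.664638 mm^3/s


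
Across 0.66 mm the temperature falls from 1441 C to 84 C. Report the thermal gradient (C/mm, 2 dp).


G = (1441-84)/0.66 = 2056.06 C/mm


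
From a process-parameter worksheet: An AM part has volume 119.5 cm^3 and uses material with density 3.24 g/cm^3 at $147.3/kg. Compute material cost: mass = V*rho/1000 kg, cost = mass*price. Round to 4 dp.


Mass = 119.5*3.24/1000 = 0.38718 kg
Cost = 0.38718 * 147.3 = 57.0316 $


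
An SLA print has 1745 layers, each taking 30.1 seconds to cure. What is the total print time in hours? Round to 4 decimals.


t = 1745 * 30.1 / 3600 = 14.5901 hrs


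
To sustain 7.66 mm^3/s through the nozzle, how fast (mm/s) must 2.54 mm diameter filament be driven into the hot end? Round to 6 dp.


A = pi*(2.54/2)^2 = 5.067075
v = 7.66 / 5.067075 = 1.51172 mm/s


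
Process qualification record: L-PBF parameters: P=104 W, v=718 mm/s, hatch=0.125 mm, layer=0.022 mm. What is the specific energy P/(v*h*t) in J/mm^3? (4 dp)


Build rate = 718 * 0.125 * 0.022 = 1.9745 mm^3/s
SE = 104 / 1.9745 = 52.6716 J/mm^3


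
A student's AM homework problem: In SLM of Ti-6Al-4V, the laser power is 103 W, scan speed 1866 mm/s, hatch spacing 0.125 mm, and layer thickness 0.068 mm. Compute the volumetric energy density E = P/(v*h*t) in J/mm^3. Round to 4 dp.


E = 103 / (1866*0.125*0.068) = 6.4939 J/mm^3


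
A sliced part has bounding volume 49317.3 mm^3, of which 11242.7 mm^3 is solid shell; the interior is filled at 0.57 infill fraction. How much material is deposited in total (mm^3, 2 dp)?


V_infill = (49317.3 - 11242.7) * 0.57 = 21702.52
V_total = 11242.7 + 21702.52 = 32945.22 mm^3


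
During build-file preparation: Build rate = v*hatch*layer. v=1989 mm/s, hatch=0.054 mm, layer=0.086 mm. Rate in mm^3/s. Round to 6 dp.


Rate = 1989 * 0.054 * 0.086 = 9.236916 mm^3/s


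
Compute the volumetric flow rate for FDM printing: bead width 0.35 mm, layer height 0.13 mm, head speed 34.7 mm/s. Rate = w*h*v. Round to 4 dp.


Rate = 0.35 * 0.13 * 34.7 = 1.5789 mm^3/s


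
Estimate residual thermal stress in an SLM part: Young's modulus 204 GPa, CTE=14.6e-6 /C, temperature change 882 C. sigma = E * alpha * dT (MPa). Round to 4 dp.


sigma = 204*1000 * 14.6e-6 * 882 = 2626.9488 MPa


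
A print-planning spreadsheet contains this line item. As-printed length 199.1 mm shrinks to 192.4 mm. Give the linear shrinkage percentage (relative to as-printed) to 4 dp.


Shrinkage = ((199.1-192.4)/199.1)*100 = 3.3651 %


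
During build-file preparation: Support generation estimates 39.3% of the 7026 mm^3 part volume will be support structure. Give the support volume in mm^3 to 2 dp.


V_support = 7026 * 0.393 = 2761.22 mm^3


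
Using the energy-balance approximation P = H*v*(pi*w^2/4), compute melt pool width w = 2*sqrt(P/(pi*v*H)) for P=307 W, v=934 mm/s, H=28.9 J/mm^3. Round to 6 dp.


w = 2*sqrt(307/(pi*934*28.9)) = 0.120338 mm


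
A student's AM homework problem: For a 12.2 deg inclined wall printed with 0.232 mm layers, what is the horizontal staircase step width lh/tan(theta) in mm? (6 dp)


step = 0.232 / tan(12.2) = 1.073042 mm


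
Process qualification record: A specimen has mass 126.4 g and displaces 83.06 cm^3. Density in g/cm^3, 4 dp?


rho = 126.4 / 83.06 = 1.5218 g/cm^3


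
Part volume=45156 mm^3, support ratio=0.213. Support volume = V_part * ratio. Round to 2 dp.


V_support = 45156 * 0.213 = 9618.23 mm^3


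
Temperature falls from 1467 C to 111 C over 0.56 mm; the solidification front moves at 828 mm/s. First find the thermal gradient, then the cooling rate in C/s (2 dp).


G = (1467-111)/0.56 = 2421.42857143 C/mm
CR = 2421.42857143 * 828 = 2004942.86 C/s


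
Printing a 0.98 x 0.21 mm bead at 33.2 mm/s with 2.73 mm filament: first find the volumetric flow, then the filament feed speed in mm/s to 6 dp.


Q = 0.98 * 0.21 * 33.2 = 6.83256 mm^3/s
A_fil = pi*(2.73/2)^2 = 5.85349397 mm^2
v_feed = 6.83256 / 5.85349397 = 1.167262 mm/s


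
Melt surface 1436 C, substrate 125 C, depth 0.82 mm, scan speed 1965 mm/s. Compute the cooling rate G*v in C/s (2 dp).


G = (1436-125)/0.82 = 1598.7804878 C/mm
CR = 1598.7804878 * 1965 = 3141603.66 C/s


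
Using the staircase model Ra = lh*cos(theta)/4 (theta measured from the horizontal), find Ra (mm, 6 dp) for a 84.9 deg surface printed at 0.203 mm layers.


Ra = 0.203 * cos(84.9) / 4 = 0.004511 mm


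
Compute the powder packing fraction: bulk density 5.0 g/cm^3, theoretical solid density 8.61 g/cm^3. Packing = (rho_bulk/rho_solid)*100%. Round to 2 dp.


Packing = (5.0/8.61)*100 = 58.07 %


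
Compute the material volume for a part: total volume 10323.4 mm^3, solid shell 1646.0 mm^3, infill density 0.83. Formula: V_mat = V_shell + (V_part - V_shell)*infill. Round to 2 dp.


V_infill = (10323.4 - 1646.0) * 0.83 = 7202.24
V_total = 1646.0 + 7202.24 = 8848.24 mm^3


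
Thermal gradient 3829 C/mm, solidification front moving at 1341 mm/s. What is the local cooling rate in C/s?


CR = 3829 * 1341 = 5134689 C/s


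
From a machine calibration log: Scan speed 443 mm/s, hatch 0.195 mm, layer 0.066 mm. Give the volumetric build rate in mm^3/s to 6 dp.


Rate = 443 * 0.195 * 0.066 = 5.70141 mm^3/s


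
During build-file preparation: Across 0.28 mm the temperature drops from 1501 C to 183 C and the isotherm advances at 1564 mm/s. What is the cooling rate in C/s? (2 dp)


G = (1501-183)/0.28 = 4707.14285714 C/mm
CR = 4707.14285714 * 1564 = 7361971.43 C/s


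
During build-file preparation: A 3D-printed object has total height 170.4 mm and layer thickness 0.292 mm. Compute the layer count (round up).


Layers = ceil(170.4/0.292) = 584


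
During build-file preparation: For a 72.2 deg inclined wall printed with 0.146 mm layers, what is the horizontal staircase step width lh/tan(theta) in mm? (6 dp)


step = 0.146 / tan(72.2) = 0.046875 mm


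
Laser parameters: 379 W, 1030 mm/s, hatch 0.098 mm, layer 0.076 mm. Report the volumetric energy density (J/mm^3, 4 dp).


E = 379 / (1030*0.098*0.076) = 49.404 J/mm^3


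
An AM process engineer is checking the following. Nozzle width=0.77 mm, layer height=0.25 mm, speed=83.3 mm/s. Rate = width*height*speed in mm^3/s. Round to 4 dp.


Rate = 0.77 * 0.25 * 83.3 = 16.0353 mm^3/s


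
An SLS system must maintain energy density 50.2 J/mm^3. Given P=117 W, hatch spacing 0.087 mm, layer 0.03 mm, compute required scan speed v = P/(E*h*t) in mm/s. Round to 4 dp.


v = 117 / (50.2*0.087*0.03) = 892.9798 mm/s


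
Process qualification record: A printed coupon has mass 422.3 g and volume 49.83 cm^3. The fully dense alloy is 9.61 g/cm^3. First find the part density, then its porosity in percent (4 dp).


rho_part = 422.3 / 49.83 = 8.47481437 g/cm^3
Porosity = (1 - 8.47481437/9.61)*100 = 11.8125 %


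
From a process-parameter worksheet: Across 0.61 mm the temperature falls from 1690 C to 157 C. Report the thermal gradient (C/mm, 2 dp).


G = (1690-157)/0.61 = 2513.11 C/mm


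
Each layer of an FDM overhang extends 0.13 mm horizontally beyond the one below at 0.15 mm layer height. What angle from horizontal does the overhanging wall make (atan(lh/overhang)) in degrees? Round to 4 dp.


angle = atan(0.15/0.13) = 49.0856 degrees


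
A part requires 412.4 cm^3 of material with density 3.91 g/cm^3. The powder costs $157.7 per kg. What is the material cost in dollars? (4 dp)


Mass = 412.4*3.91/1000 = 1.612484 kg
Cost = 1.612484 * 157.7 = 254.2887 $


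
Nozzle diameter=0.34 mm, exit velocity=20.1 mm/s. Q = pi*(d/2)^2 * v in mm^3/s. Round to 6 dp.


A = pi*(0.34/2)^2 = 0.09079203 mm^2
Q = 0.09079203 * 20.1 = 1.82492 mm^3/s


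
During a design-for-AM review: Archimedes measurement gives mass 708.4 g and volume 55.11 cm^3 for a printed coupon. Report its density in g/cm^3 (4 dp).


rho = 708.4 / 55.11 = 12.8543 g/cm^3


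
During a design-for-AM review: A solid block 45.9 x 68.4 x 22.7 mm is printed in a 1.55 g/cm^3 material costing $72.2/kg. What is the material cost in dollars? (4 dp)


V = 45.9 * 68.4 * 22.7 = 71268.012 mm^3 = 71.268012 cm^3
Mass = 71.268012 * 1.55 / 1000 = 0.11046542 kg
Cost = 0.11046542 * 72.2 = 7.9756 $


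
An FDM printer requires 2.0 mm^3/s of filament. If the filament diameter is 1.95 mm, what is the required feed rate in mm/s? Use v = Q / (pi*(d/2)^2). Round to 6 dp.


A = pi*(1.95/2)^2 = 2.986477
v = 2.0 / 2.986477 = 0.669685 mm/s


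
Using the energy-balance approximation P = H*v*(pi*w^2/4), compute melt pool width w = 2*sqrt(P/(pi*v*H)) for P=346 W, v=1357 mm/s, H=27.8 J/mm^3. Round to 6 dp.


w = 2*sqrt(346/(pi*1357*27.8)) = 0.108064 mm


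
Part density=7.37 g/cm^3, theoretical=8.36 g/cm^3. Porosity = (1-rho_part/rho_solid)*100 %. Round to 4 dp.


Porosity = (1-7.37/8.36)*100 = 11.8421 %


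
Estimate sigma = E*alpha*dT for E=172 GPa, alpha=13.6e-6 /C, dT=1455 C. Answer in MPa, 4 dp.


sigma = 172*1000 * 13.6e-6 * 1455 = 3403.536 MPa


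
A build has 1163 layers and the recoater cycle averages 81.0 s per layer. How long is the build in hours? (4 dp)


t = 1163 * 81.0 / 3600 = 26.1675 hrs


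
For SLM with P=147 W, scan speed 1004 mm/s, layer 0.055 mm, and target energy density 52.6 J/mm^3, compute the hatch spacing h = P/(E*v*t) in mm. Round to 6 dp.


h = 147 / (52.6*1004*0.055) = 0.05061 mm


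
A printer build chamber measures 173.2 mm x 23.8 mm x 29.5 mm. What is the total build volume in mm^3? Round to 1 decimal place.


V = 173.2 * 23.8 * 29.5 = 121603.7 mm^3


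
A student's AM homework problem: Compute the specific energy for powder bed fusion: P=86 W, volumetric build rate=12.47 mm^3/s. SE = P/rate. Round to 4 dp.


SE = 86 / 12.47 = 6.8966 J/mm^3


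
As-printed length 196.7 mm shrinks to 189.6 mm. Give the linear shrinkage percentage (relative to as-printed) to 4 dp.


Shrinkage = ((196.7-189.6)/196.7)*100 = 3.6096 %


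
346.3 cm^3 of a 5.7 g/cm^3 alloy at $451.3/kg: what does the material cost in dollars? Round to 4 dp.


Mass = 346.3*5.7/1000 = 1.97391 kg
Cost = 1.97391 * 451.3 = 890.8256 $


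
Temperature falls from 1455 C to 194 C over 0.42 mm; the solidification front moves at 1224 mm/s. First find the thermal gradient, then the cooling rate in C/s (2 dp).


G = (1455-194)/0.42 = 3002.38095238 C/mm
CR = 3002.38095238 * 1224 = 3674914.29 C/s


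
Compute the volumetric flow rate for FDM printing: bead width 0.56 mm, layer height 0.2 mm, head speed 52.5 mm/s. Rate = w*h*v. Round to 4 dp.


Rate = 0.56 * 0.2 * 52.5 = 5.88 mm^3/s


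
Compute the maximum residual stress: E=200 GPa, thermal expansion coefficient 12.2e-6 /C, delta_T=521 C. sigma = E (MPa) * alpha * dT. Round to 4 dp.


sigma = 200*1000 * 12.2e-6 * 521 = 1271.24 MPa


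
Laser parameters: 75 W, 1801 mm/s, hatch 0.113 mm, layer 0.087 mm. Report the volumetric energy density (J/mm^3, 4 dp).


E = 75 / (1801*0.113*0.087) = 4.2359 J/mm^3


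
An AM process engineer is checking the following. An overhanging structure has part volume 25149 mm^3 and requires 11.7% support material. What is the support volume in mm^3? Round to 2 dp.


V_support = 25149 * 0.117 = 2942.43 mm^3


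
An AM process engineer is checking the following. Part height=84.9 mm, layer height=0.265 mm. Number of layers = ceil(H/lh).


Layers = ceil(84.9/0.265) = 321


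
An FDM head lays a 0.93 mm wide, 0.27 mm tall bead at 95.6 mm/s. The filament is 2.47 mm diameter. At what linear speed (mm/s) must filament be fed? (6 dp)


Q = 0.93 * 0.27 * 95.6 = 24.00516 mm^3/s
A_fil = pi*(2.47/2)^2 = 4.79163566 mm^2
v_feed = 24.00516 / 4.79163566 = 5.009805 mm/s


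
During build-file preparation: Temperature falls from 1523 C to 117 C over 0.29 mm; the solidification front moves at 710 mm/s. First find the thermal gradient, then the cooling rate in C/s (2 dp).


G = (1523-117)/0.29 = 4848.27586207 C/mm
CR = 4848.27586207 * 710 = 3442275.86 C/s


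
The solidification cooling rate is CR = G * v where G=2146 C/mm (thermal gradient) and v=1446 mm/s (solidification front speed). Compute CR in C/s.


CR = 2146 * 1446 = 3103116 C/s


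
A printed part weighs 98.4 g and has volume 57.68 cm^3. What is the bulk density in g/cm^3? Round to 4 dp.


rho = 98.4 / 57.68 = 1.706 g/cm^3


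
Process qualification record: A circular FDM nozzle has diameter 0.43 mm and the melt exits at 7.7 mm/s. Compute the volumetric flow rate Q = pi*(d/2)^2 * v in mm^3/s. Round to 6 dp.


A = pi*(0.43/2)^2 = 0.14522012 mm^2
Q = 0.14522012 * 7.7 = 1.118195 mm^3/s


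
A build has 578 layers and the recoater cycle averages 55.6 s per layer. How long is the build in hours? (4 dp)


t = 578 * 55.6 / 3600 = 8.9269 hrs


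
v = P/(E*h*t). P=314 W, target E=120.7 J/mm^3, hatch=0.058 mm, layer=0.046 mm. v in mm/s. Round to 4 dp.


v = 314 / (120.7*0.058*0.046) = 975.0717 mm/s


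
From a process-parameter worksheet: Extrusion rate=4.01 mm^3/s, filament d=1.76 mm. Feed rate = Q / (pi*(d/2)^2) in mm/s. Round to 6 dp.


A = pi*(1.76/2)^2 = 2.432849
v = 4.01 / 2.432849 = 1.648273 mm/s


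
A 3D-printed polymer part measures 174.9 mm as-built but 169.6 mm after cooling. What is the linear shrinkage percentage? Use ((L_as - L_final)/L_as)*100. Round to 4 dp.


Shrinkage = ((174.9-169.6)/174.9)*100 = 3.0303 %


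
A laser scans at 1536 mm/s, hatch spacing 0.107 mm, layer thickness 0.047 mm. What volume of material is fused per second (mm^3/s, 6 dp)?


Rate = 1536 * 0.107 * 0.047 = 7.724544 mm^3/s


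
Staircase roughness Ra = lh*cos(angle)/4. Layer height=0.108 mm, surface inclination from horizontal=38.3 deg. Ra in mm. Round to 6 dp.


Ra = 0.108 * cos(38.3) / 4 = 0.021189 mm


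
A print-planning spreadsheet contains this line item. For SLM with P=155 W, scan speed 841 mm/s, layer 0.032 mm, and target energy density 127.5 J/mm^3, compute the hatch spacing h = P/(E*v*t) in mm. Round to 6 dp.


h = 155 / (127.5*841*0.032) = 0.045173 mm


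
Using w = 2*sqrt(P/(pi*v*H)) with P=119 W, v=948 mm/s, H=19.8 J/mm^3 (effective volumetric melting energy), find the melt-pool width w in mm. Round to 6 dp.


w = 2*sqrt(119/(pi*948*19.8)) = 0.089845 mm


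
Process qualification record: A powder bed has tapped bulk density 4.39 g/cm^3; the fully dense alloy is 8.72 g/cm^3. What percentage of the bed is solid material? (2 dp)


Packing = (4.39/8.72)*100 = 50.34 %


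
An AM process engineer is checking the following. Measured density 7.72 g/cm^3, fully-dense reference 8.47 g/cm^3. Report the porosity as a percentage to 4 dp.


Porosity = (1-7.72/8.47)*100 = 8.8548 %


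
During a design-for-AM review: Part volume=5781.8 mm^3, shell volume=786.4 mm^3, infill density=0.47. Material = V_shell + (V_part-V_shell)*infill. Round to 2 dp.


V_infill = (5781.8 - 786.4) * 0.47 = 2347.84
V_total = 786.4 + 2347.84 = 3134.24 mm^3


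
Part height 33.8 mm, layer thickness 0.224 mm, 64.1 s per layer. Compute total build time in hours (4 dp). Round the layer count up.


Layers = ceil(33.8/0.224) = 151
t = 151 * 64.1 / 3600 = 2.6886 hrs


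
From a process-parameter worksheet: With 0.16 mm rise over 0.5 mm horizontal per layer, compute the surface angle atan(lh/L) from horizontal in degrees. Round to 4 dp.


angle = atan(0.16/0.5) = 17.7447 degrees


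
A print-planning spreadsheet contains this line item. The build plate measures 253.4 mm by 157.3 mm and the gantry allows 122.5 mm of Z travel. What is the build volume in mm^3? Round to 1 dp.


V = 253.4 * 157.3 * 122.5 = 4882828.0 mm^3


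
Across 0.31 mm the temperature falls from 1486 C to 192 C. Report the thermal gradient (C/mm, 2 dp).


G = (1486-192)/0.31 = 4174.19 C/mm


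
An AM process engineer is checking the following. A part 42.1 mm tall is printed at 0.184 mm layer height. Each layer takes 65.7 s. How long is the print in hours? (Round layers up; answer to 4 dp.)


Layers = ceil(42.1/0.184) = 229
t = 229 * 65.7 / 3600 = 4.1793 hrs


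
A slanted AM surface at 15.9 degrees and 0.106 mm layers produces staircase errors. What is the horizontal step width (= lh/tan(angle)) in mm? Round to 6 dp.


step = 0.106 / tan(15.9) = 0.372116 mm


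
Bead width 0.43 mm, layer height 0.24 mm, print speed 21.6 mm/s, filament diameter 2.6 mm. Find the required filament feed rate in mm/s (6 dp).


Q = 0.43 * 0.24 * 21.6 = 2.22912 mm^3/s
A_fil = pi*(2.6/2)^2 = 5.30929158 mm^2
v_feed = 2.22912 / 5.30929158 = 0.419853 mm/s


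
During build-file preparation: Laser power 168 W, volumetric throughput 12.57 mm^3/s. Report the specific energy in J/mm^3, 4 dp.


SE = 168 / 12.57 = 13.3652 J/mm^3


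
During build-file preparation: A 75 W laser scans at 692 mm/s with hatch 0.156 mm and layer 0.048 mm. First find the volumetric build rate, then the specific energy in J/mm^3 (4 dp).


Build rate = 692 * 0.156 * 0.048 = 5.181696 mm^3/s
SE = 75 / 5.181696 = 14.474 J/mm^3


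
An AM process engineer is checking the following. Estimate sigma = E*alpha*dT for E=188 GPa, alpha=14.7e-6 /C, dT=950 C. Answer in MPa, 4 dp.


sigma = 188*1000 * 14.7e-6 * 950 = 2625.42 MPa


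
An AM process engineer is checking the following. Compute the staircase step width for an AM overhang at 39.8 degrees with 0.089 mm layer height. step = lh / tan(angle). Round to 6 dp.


step = 0.089 / tan(39.8) = 0.106821 mm


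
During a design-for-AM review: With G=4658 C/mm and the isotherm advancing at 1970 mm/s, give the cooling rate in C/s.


CR = 4658 * 1970 = 9176260 C/s


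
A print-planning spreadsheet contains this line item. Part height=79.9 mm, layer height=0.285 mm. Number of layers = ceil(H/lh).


Layers = ceil(79.9/0.285) = 281


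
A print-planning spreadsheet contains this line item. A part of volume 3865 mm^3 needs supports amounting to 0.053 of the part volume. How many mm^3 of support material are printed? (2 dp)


V_support = 3865 * 0.053 = 204.85 mm^3


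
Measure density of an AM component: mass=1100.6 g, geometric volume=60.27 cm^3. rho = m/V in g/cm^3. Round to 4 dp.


rho = 1100.6 / 60.27 = 18.2612 g/cm^3


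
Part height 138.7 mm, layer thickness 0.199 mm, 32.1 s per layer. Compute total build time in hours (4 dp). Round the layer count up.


Layers = ceil(138.7/0.199) = 697
t = 697 * 32.1 / 3600 = 6.2149 hrs


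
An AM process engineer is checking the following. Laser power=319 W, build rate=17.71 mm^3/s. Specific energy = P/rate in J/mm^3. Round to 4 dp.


SE = 319 / 17.71 = 18.0124 J/mm^3


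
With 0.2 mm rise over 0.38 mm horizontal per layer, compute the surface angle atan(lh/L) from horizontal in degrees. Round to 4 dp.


angle = atan(0.2/0.38) = 27.7585 degrees


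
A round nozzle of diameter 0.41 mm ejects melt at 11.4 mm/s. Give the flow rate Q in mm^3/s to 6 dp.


A = pi*(0.41/2)^2 = 0.13202543 mm^2
Q = 0.13202543 * 11.4 = 1.50509 mm^3/s


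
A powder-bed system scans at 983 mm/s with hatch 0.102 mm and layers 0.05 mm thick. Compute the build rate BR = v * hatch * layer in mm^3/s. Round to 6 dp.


Rate = 983 * 0.102 * 0.05 = 5.0133 mm^3/s


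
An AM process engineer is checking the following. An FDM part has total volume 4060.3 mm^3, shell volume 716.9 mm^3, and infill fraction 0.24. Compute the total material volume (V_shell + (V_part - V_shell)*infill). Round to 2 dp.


V_infill = (4060.3 - 716.9) * 0.24 = 802.42
V_total = 716.9 + 802.42 = 1519.32 mm^3


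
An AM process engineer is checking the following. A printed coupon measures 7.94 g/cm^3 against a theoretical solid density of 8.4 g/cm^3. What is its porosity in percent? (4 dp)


Porosity = (1-7.94/8.4)*100 = 5.4762 %


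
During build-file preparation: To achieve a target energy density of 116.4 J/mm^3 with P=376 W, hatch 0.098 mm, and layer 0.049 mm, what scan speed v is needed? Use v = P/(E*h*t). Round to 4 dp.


v = 376 / (116.4*0.098*0.049) = 672.6865 mm/s


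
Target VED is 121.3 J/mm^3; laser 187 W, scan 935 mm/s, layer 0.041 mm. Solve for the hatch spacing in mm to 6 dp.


h = 187 / (121.3*935*0.041) = 0.040215 mm


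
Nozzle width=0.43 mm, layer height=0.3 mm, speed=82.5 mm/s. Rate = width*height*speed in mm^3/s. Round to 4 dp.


Rate = 0.43 * 0.3 * 82.5 = 10.6425 mm^3/s


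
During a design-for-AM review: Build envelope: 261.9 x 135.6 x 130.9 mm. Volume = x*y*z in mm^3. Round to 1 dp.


V = 261.9 * 135.6 * 130.9 = 4648735.5 mm^3


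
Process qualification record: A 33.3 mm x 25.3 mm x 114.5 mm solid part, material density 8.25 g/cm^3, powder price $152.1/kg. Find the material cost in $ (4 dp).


V = 33.3 * 25.3 * 114.5 = 96465.105 mm^3 = 96.465105 cm^3
Mass = 96.465105 * 8.25 / 1000 = 0.79583712 kg
Cost = 0.79583712 * 152.1 = 121.0468 $


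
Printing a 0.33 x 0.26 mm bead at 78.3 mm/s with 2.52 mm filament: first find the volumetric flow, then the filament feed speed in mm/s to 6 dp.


Q = 0.33 * 0.26 * 78.3 = 6.71814 mm^3/s
A_fil = pi*(2.52/2)^2 = 4.9875925 mm^2
v_feed = 6.71814 / 4.9875925 = 1.346971 mm/s


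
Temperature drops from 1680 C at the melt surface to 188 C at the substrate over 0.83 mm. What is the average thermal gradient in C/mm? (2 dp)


G = (1680-188)/0.83 = 1797.59 C/mm


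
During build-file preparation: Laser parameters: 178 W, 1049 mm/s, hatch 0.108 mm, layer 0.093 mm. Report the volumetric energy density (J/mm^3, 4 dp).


E = 178 / (1049*0.108*0.093) = 16.8942 J/mm^3


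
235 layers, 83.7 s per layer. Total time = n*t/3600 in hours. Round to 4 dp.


t = 235 * 83.7 / 3600 = 5.4638 hrs


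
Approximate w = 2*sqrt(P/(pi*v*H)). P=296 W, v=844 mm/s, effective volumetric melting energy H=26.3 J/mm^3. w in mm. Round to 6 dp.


w = 2*sqrt(296/(pi*844*26.3)) = 0.130302 mm


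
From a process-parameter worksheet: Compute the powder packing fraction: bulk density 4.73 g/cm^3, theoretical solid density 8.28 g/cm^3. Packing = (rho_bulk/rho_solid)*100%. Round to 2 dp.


Packing = (4.73/8.28)*100 = 57.13 %


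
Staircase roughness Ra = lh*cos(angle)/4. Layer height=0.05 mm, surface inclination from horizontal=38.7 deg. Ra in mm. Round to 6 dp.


Ra = 0.05 * cos(38.7) / 4 = 0.009755 mm


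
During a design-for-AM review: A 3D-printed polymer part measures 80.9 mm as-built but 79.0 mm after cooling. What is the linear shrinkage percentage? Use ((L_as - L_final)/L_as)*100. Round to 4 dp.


Shrinkage = ((80.9-79.0)/80.9)*100 = 2.3486 %
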